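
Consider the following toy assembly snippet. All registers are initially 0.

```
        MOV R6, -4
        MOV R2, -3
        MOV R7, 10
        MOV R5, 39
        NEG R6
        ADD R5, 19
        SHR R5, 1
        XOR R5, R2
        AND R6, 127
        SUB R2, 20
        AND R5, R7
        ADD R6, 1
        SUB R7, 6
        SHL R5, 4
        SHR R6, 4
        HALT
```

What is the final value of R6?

after MOV R6, -4: R6=-4
after MOV R2, -3: R2=-3
after MOV R7, 10: R7=10
after MOV R5, 39: R5=39
after NEG R6: R6=-(-4)=4
after ADD R5, 19: R5=39+19=58
after SHR R5, 1: R5=58>>1=29
after XOR R5, R2: R5=29^(-3)=-32
after AND R6, 127: R6=4&127=4
after SUB R2, 20: R2=(-3)-20=-23
after AND R5, R7: R5=(-32)&10=0
after ADD R6, 1: R6=4+1=5
after SUB R7, 6: R7=10-6=4
after SHL R5, 4: R5=0<<4=0
after SHR R6, 4: R6=5>>4=0
halt.

0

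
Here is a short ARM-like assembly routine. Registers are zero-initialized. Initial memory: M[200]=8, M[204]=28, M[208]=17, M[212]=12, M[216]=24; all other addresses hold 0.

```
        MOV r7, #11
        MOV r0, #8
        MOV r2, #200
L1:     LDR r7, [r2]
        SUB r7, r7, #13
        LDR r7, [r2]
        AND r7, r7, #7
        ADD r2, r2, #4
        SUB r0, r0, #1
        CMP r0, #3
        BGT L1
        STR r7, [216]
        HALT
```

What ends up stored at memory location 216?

MOV r7, #11 → r7=11
MOV r0, #8 → r0=8
MOV r2, #200 → r2=200
LDR r7, [r2] → r7=M[200]=8
SUB r7, r7, #13 → r7=8-13=-5
LDR r7, [r2] → r7=M[200]=8
AND r7, r7, #7 → r7=8&7=0
ADD r2, r2, #4 → r2=200+4=204
SUB r0, r0, #1 → r0=8-1=7
CMP r0, #3  (cmp 7,3)
BGT L1: taken
LDR r7, [r2] → r7=M[204]=28
SUB r7, r7, #13 → r7=28-13=15
LDR r7, [r2] → r7=M[204]=28
AND r7, r7, #7 → r7=28&7=4
ADD r2, r2, #4 → r2=204+4=208
SUB r0, r0, #1 → r0=7-1=6
CMP r0, #3  (cmp 6,3)
BGT L1: taken
LDR r7, [r2] → r7=M[208]=17
SUB r7, r7, #13 → r7=17-13=4
LDR r7, [r2] → r7=M[208]=17
AND r7, r7, #7 → r7=17&7=1
ADD r2, r2, #4 → r2=208+4=212
SUB r0, r0, #1 → r0=6-1=5
CMP r0, #3  (cmp 5,3)
BGT L1: taken
LDR r7, [r2] → r7=M[212]=12
SUB r7, r7, #13 → r7=12-13=-1
LDR r7, [r2] → r7=M[212]=12
AND r7, r7, #7 → r7=12&7=4
ADD r2, r2, #4 → r2=212+4=216
SUB r0, r0, #1 → r0=5-1=4
CMP r0, #3  (cmp 4,3)
BGT L1: taken
LDR r7, [r2] → r7=M[216]=24
SUB r7, r7, #13 → r7=24-13=11
LDR r7, [r2] → r7=M[216]=24
AND r7, r7, #7 → r7=24&7=0
ADD r2, r2, #4 → r2=216+4=220
SUB r0, r0, #1 → r0=4-1=3
CMP r0, #3  (cmp 3,3)
BGT L1: not taken
STR r7, [216] → M[216]=0
halt.

0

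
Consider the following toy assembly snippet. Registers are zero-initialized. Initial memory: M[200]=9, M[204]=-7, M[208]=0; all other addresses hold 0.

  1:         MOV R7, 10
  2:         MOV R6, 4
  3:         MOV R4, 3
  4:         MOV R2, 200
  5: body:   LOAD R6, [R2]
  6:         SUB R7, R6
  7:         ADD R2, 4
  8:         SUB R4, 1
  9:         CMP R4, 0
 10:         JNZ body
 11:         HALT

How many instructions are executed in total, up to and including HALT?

23

after MOV R7, 10: R7=10
after MOV R6, 4: R6=4
after MOV R4, 3: R4=3
after MOV R2, 200: R2=200
after LOAD R6, [R2]: R6=M[200]=9
after SUB R7, R6: R7=10-9=1
after ADD R2, 4: R2=200+4=204
after SUB R4, 1: R4=3-1=2
CMP R4, 0  (cmp 2,0)
JNZ body: taken
after LOAD R6, [R2]: R6=M[204]=-7
after SUB R7, R6: R7=1-(-7)=8
after ADD R2, 4: R2=204+4=208
after SUB R4, 1: R4=2-1=1
CMP R4, 0  (cmp 1,0)
JNZ body: taken
after LOAD R6, [R2]: R6=M[208]=0
after SUB R7, R6: R7=8-0=8
after ADD R2, 4: R2=208+4=212
after SUB R4, 1: R4=1-1=0
CMP R4, 0  (cmp 0,0)
JNZ body: not taken
halt.
Total executed instructions: 23.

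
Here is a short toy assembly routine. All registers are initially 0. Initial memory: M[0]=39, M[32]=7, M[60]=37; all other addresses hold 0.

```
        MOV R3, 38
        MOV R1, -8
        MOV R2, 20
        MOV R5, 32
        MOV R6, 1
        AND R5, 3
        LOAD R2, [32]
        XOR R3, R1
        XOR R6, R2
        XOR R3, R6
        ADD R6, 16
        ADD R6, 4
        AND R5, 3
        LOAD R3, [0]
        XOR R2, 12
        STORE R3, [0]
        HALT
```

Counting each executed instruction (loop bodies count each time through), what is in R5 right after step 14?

MOV R3, 38 → R3=38
MOV R1, -8 → R1=-8
MOV R2, 20 → R2=20
MOV R5, 32 → R5=32
MOV R6, 1 → R6=1
AND R5, 3 → R5=32&3=0
LOAD R2, [32] → R2=M[32]=7
XOR R3, R1 → R3=38^(-8)=-34
XOR R6, R2 → R6=1^7=6
XOR R3, R6 → R3=(-34)^6=-40
ADD R6, 16 → R6=6+16=22
ADD R6, 4 → R6=22+4=26
AND R5, 3 → R5=0&3=0
LOAD R3, [0] → R3=M[0]=39
After step 14: R5 = 0.

0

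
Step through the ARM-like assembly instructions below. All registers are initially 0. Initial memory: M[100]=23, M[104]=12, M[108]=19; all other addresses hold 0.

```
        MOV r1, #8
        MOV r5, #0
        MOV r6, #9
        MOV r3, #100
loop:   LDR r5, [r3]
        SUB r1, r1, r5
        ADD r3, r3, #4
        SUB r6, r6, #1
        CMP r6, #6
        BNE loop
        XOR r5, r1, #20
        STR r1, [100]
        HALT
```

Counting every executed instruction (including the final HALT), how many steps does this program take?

25

r1=8
r5=0
r6=9
r3=100
r5=M[100]=23
r1=8-23=-15
r3=100+4=104
r6=9-1=8
CMP r6, #6  (cmp 8,6)
BNE loop: taken
r5=M[104]=12
r1=(-15)-12=-27
r3=104+4=108
r6=8-1=7
CMP r6, #6  (cmp 7,6)
BNE loop: taken
r5=M[108]=19
r1=(-27)-19=-46
r3=108+4=112
r6=7-1=6
CMP r6, #6  (cmp 6,6)
BNE loop: not taken
r5=(-46)^20=-58
STR r1, [100] → M[100]=-46
halt.
Total executed instructions: 25.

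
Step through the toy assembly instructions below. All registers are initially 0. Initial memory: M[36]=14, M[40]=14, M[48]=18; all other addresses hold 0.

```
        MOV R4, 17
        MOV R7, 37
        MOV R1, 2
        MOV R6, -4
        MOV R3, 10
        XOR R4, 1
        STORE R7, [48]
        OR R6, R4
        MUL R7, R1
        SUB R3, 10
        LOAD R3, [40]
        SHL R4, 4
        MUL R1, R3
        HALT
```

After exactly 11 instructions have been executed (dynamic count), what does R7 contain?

MOV R4, 17 → R4=17
MOV R7, 37 → R7=37
MOV R1, 2 → R1=2
MOV R6, -4 → R6=-4
MOV R3, 10 → R3=10
XOR R4, 1 → R4=17^1=16
STORE R7, [48] → M[48]=37
OR R6, R4 → R6=(-4)|16=-4
MUL R7, R1 → R7=37*2=74
SUB R3, 10 → R3=10-10=0
LOAD R3, [40] → R3=M[40]=14
After step 11: R7 = 74.

74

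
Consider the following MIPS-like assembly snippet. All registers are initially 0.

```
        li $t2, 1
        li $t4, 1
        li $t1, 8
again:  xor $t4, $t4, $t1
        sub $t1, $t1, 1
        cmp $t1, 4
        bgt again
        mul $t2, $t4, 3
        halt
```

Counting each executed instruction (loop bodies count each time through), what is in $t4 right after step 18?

$t2=1
$t4=1
$t1=8
$t4=1^8=9
$t1=8-1=7
cmp $t1, 4  (cmp 7,4)
bgt again: taken
$t4=9^7=14
$t1=7-1=6
cmp $t1, 4  (cmp 6,4)
bgt again: taken
$t4=14^6=8
$t1=6-1=5
cmp $t1, 4  (cmp 5,4)
bgt again: taken
$t4=8^5=13
$t1=5-1=4
cmp $t1, 4  (cmp 4,4)
After step 18: $t4 = 13.

13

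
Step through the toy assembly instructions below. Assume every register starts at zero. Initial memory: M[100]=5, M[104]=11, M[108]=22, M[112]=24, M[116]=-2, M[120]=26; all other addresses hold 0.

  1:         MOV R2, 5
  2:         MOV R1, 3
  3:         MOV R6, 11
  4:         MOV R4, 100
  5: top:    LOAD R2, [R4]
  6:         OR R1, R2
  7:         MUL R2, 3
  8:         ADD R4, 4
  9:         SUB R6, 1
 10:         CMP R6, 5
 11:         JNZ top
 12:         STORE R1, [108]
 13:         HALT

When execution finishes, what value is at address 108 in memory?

-1

after MOV R2, 5: R2=5
after MOV R1, 3: R1=3
after MOV R6, 11: R6=11
after MOV R4, 100: R4=100
after LOAD R2, [R4]: R2=M[100]=5
after OR R1, R2: R1=3|5=7
after MUL R2, 3: R2=5*3=15
after ADD R4, 4: R4=100+4=104
after SUB R6, 1: R6=11-1=10
CMP R6, 5  (cmp 10,5)
JNZ top: taken
after LOAD R2, [R4]: R2=M[104]=11
after OR R1, R2: R1=7|11=15
after MUL R2, 3: R2=11*3=33
after ADD R4, 4: R4=104+4=108
after SUB R6, 1: R6=10-1=9
CMP R6, 5  (cmp 9,5)
JNZ top: taken
after LOAD R2, [R4]: R2=M[108]=22
after OR R1, R2: R1=15|22=31
after MUL R2, 3: R2=22*3=66
after ADD R4, 4: R4=108+4=112
after SUB R6, 1: R6=9-1=8
CMP R6, 5  (cmp 8,5)
JNZ top: taken
after LOAD R2, [R4]: R2=M[112]=24
after OR R1, R2: R1=31|24=31
after MUL R2, 3: R2=24*3=72
after ADD R4, 4: R4=112+4=116
after SUB R6, 1: R6=8-1=7
CMP R6, 5  (cmp 7,5)
JNZ top: taken
after LOAD R2, [R4]: R2=M[116]=-2
after OR R1, R2: R1=31|(-2)=-1
after MUL R2, 3: R2=(-2)*3=-6
after ADD R4, 4: R4=116+4=120
after SUB R6, 1: R6=7-1=6
CMP R6, 5  (cmp 6,5)
JNZ top: taken
after LOAD R2, [R4]: R2=M[120]=26
after OR R1, R2: R1=(-1)|26=-1
after MUL R2, 3: R2=26*3=78
after ADD R4, 4: R4=120+4=124
after SUB R6, 1: R6=6-1=5
CMP R6, 5  (cmp 5,5)
JNZ top: not taken
STORE R1, [108] → M[108]=-1
halt.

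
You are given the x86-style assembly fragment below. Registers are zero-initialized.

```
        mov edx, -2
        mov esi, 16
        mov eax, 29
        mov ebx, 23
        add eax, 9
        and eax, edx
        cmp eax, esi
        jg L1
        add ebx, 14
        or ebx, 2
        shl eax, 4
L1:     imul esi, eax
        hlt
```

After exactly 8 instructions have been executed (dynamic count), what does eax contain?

mov edx, -2 → edx=-2
mov esi, 16 → esi=16
mov eax, 29 → eax=29
mov ebx, 23 → ebx=23
add eax, 9 → eax=29+9=38
and eax, edx → eax=38&(-2)=38
cmp eax, esi  (cmp 38,16)
jg L1: taken
After step 8: eax = 38.

38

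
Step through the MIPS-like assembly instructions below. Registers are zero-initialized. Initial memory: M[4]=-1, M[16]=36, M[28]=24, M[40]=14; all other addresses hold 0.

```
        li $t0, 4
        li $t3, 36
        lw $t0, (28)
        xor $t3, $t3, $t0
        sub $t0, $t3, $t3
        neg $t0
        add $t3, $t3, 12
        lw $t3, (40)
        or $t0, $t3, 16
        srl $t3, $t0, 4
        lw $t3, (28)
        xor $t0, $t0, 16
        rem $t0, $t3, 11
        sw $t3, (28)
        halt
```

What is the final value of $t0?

2

li $t0, 4 → $t0=4
li $t3, 36 → $t3=36
lw $t0, (28) → $t0=M[28]=24
xor $t3, $t3, $t0 → $t3=36^24=60
sub $t0, $t3, $t3 → $t0=60-60=0
neg $t0 → $t0=-(0)=0
add $t3, $t3, 12 → $t3=60+12=72
lw $t3, (40) → $t3=M[40]=14
or $t0, $t3, 16 → $t0=14|16=30
srl $t3, $t0, 4 → $t3=30>>4=1
lw $t3, (28) → $t3=M[28]=24
xor $t0, $t0, 16 → $t0=30^16=14
rem $t0, $t3, 11 → $t0=24%11=2
sw $t3, (28) → M[28]=24
halt.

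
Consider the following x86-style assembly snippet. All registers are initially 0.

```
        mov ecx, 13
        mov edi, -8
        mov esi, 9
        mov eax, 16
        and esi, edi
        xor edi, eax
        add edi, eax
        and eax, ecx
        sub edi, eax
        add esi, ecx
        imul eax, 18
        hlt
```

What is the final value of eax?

mov ecx, 13 → ecx=13
mov edi, -8 → edi=-8
mov esi, 9 → esi=9
mov eax, 16 → eax=16
and esi, edi → esi=9&(-8)=8
xor edi, eax → edi=(-8)^16=-24
add edi, eax → edi=(-24)+16=-8
and eax, ecx → eax=16&13=0
sub edi, eax → edi=(-8)-0=-8
add esi, ecx → esi=8+13=21
imul eax, 18 → eax=0*18=0
halt.

0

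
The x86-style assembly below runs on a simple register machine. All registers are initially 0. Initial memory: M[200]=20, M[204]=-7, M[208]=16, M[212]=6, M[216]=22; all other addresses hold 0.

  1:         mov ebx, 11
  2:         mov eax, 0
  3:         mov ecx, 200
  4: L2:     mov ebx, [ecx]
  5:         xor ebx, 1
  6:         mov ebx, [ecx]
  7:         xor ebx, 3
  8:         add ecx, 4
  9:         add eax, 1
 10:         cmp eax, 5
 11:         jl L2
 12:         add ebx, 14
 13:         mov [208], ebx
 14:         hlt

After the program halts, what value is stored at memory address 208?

mov ebx, 11 → ebx=11
mov eax, 0 → eax=0
mov ecx, 200 → ecx=200
mov ebx, [ecx] → ebx=M[200]=20
xor ebx, 1 → ebx=20^1=21
mov ebx, [ecx] → ebx=M[200]=20
xor ebx, 3 → ebx=20^3=23
add ecx, 4 → ecx=200+4=204
add eax, 1 → eax=0+1=1
cmp eax, 5  (cmp 1,5)
jl L2: taken
mov ebx, [ecx] → ebx=M[204]=-7
xor ebx, 1 → ebx=(-7)^1=-8
mov ebx, [ecx] → ebx=M[204]=-7
xor ebx, 3 → ebx=(-7)^3=-6
add ecx, 4 → ecx=204+4=208
add eax, 1 → eax=1+1=2
cmp eax, 5  (cmp 2,5)
jl L2: taken
mov ebx, [ecx] → ebx=M[208]=16
xor ebx, 1 → ebx=16^1=17
mov ebx, [ecx] → ebx=M[208]=16
xor ebx, 3 → ebx=16^3=19
add ecx, 4 → ecx=208+4=212
add eax, 1 → eax=2+1=3
cmp eax, 5  (cmp 3,5)
jl L2: taken
mov ebx, [ecx] → ebx=M[212]=6
xor ebx, 1 → ebx=6^1=7
mov ebx, [ecx] → ebx=M[212]=6
xor ebx, 3 → ebx=6^3=5
add ecx, 4 → ecx=212+4=216
add eax, 1 → eax=3+1=4
cmp eax, 5  (cmp 4,5)
jl L2: taken
mov ebx, [ecx] → ebx=M[216]=22
xor ebx, 1 → ebx=22^1=23
mov ebx, [ecx] → ebx=M[216]=22
xor ebx, 3 → ebx=22^3=21
add ecx, 4 → ecx=216+4=220
add eax, 1 → eax=4+1=5
cmp eax, 5  (cmp 5,5)
jl L2: not taken
add ebx, 14 → ebx=21+14=35
mov [208], ebx → M[208]=35
halt.

35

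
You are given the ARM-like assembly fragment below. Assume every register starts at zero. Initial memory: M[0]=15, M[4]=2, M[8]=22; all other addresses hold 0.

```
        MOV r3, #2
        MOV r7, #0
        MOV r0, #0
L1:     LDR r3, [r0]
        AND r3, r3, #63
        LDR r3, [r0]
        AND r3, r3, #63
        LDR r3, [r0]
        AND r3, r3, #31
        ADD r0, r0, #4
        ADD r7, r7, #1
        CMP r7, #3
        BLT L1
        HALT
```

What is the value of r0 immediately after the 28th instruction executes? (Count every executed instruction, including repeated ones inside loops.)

8

after MOV r3, #2: r3=2
after MOV r7, #0: r7=0
after MOV r0, #0: r0=0
after LDR r3, [r0]: r3=M[0]=15
after AND r3, r3, #63: r3=15&63=15
after LDR r3, [r0]: r3=M[0]=15
after AND r3, r3, #63: r3=15&63=15
after LDR r3, [r0]: r3=M[0]=15
after AND r3, r3, #31: r3=15&31=15
after ADD r0, r0, #4: r0=0+4=4
after ADD r7, r7, #1: r7=0+1=1
CMP r7, #3  (cmp 1,3)
BLT L1: taken
after LDR r3, [r0]: r3=M[4]=2
after AND r3, r3, #63: r3=2&63=2
after LDR r3, [r0]: r3=M[4]=2
after AND r3, r3, #63: r3=2&63=2
after LDR r3, [r0]: r3=M[4]=2
after AND r3, r3, #31: r3=2&31=2
after ADD r0, r0, #4: r0=4+4=8
after ADD r7, r7, #1: r7=1+1=2
CMP r7, #3  (cmp 2,3)
BLT L1: taken
after LDR r3, [r0]: r3=M[8]=22
after AND r3, r3, #63: r3=22&63=22
after LDR r3, [r0]: r3=M[8]=22
after AND r3, r3, #63: r3=22&63=22
after LDR r3, [r0]: r3=M[8]=22
After step 28: r0 = 8.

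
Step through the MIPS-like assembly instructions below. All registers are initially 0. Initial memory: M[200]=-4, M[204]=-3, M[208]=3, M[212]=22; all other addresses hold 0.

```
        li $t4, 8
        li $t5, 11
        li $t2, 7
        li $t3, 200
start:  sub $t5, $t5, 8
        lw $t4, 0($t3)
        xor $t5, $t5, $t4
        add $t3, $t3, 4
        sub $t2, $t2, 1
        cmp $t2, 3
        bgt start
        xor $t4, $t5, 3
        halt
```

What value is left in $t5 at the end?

after li $t4, 8: $t4=8
after li $t5, 11: $t5=11
after li $t2, 7: $t2=7
after li $t3, 200: $t3=200
after sub $t5, $t5, 8: $t5=11-8=3
after lw $t4, 0($t3): $t4=M[200]=-4
after xor $t5, $t5, $t4: $t5=3^(-4)=-1
after add $t3, $t3, 4: $t3=200+4=204
after sub $t2, $t2, 1: $t2=7-1=6
cmp $t2, 3  (cmp 6,3)
bgt start: taken
after sub $t5, $t5, 8: $t5=(-1)-8=-9
after lw $t4, 0($t3): $t4=M[204]=-3
after xor $t5, $t5, $t4: $t5=(-9)^(-3)=10
after add $t3, $t3, 4: $t3=204+4=208
after sub $t2, $t2, 1: $t2=6-1=5
cmp $t2, 3  (cmp 5,3)
bgt start: taken
after sub $t5, $t5, 8: $t5=10-8=2
after lw $t4, 0($t3): $t4=M[208]=3
after xor $t5, $t5, $t4: $t5=2^3=1
after add $t3, $t3, 4: $t3=208+4=212
after sub $t2, $t2, 1: $t2=5-1=4
cmp $t2, 3  (cmp 4,3)
bgt start: taken
after sub $t5, $t5, 8: $t5=1-8=-7
after lw $t4, 0($t3): $t4=M[212]=22
after xor $t5, $t5, $t4: $t5=(-7)^22=-17
after add $t3, $t3, 4: $t3=212+4=216
after sub $t2, $t2, 1: $t2=4-1=3
cmp $t2, 3  (cmp 3,3)
bgt start: not taken
after xor $t4, $t5, 3: $t4=(-17)^3=-20
halt.

-17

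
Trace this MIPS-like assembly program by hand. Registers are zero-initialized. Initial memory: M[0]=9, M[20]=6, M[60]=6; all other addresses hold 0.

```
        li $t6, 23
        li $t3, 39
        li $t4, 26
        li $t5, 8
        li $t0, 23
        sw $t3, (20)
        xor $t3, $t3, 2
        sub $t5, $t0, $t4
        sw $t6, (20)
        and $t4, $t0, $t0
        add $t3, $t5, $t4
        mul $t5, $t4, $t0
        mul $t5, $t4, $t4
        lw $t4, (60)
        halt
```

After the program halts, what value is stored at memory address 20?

23

after li $t6, 23: $t6=23
after li $t3, 39: $t3=39
after li $t4, 26: $t4=26
after li $t5, 8: $t5=8
after li $t0, 23: $t0=23
sw $t3, (20) → M[20]=39
after xor $t3, $t3, 2: $t3=39^2=37
after sub $t5, $t0, $t4: $t5=23-26=-3
sw $t6, (20) → M[20]=23
after and $t4, $t0, $t0: $t4=23&23=23
after add $t3, $t5, $t4: $t3=(-3)+23=20
after mul $t5, $t4, $t0: $t5=23*23=529
after mul $t5, $t4, $t4: $t5=23*23=529
after lw $t4, (60): $t4=M[60]=6
halt.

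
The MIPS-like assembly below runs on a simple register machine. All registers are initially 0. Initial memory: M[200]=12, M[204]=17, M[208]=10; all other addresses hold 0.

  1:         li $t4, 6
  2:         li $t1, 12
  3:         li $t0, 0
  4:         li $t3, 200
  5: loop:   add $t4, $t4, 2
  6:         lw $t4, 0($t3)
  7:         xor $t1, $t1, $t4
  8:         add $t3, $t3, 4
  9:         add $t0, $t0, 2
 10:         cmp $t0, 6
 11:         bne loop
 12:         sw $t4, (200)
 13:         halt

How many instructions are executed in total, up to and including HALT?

li $t4, 6 → $t4=6
li $t1, 12 → $t1=12
li $t0, 0 → $t0=0
li $t3, 200 → $t3=200
add $t4, $t4, 2 → $t4=6+2=8
lw $t4, 0($t3) → $t4=M[200]=12
xor $t1, $t1, $t4 → $t1=12^12=0
add $t3, $t3, 4 → $t3=200+4=204
add $t0, $t0, 2 → $t0=0+2=2
cmp $t0, 6  (cmp 2,6)
bne loop: taken
add $t4, $t4, 2 → $t4=12+2=14
lw $t4, 0($t3) → $t4=M[204]=17
xor $t1, $t1, $t4 → $t1=0^17=17
add $t3, $t3, 4 → $t3=204+4=208
add $t0, $t0, 2 → $t0=2+2=4
cmp $t0, 6  (cmp 4,6)
bne loop: taken
add $t4, $t4, 2 → $t4=17+2=19
lw $t4, 0($t3) → $t4=M[208]=10
xor $t1, $t1, $t4 → $t1=17^10=27
add $t3, $t3, 4 → $t3=208+4=212
add $t0, $t0, 2 → $t0=4+2=6
cmp $t0, 6  (cmp 6,6)
bne loop: not taken
sw $t4, (200) → M[200]=10
halt.
Total executed instructions: 27.

27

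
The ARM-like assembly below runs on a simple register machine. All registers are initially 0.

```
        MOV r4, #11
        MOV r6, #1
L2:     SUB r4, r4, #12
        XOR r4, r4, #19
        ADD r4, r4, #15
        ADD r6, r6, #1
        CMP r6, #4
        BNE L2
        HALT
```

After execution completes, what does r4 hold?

-5

r4=11
r6=1
r4=11-12=-1
r4=(-1)^19=-20
r4=(-20)+15=-5
r6=1+1=2
CMP r6, #4  (cmp 2,4)
BNE L2: taken
r4=(-5)-12=-17
r4=(-17)^19=-4
r4=(-4)+15=11
r6=2+1=3
CMP r6, #4  (cmp 3,4)
BNE L2: taken
r4=11-12=-1
r4=(-1)^19=-20
r4=(-20)+15=-5
r6=3+1=4
CMP r6, #4  (cmp 4,4)
BNE L2: not taken
halt.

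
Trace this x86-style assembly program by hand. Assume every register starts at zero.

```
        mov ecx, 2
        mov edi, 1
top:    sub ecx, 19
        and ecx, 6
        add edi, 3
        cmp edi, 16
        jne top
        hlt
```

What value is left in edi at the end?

16

mov ecx, 2 → ecx=2
mov edi, 1 → edi=1
sub ecx, 19 → ecx=2-19=-17
and ecx, 6 → ecx=(-17)&6=6
add edi, 3 → edi=1+3=4
cmp edi, 16  (cmp 4,16)
jne top: taken
sub ecx, 19 → ecx=6-19=-13
and ecx, 6 → ecx=(-13)&6=2
add edi, 3 → edi=4+3=7
cmp edi, 16  (cmp 7,16)
jne top: taken
sub ecx, 19 → ecx=2-19=-17
and ecx, 6 → ecx=(-17)&6=6
add edi, 3 → edi=7+3=10
cmp edi, 16  (cmp 10,16)
jne top: taken
sub ecx, 19 → ecx=6-19=-13
and ecx, 6 → ecx=(-13)&6=2
add edi, 3 → edi=10+3=13
cmp edi, 16  (cmp 13,16)
jne top: taken
sub ecx, 19 → ecx=2-19=-17
and ecx, 6 → ecx=(-17)&6=6
add edi, 3 → edi=13+3=16
cmp edi, 16  (cmp 16,16)
jne top: not taken
halt.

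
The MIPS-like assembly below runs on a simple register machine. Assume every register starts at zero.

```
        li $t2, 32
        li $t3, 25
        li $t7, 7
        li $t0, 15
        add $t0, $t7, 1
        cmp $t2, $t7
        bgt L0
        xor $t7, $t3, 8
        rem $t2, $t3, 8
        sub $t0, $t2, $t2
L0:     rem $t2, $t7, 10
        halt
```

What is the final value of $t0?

8

after li $t2, 32: $t2=32
after li $t3, 25: $t3=25
after li $t7, 7: $t7=7
after li $t0, 15: $t0=15
after add $t0, $t7, 1: $t0=7+1=8
cmp $t2, $t7  (cmp 32,7)
bgt L0: taken
after rem $t2, $t7, 10: $t2=7%10=7
halt.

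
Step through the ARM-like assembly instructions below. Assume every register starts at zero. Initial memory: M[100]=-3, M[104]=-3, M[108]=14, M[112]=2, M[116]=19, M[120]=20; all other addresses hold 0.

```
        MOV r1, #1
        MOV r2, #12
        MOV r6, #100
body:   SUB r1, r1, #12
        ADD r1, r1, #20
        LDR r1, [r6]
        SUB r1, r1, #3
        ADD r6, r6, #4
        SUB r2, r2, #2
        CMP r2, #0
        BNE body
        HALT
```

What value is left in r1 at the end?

MOV r1, #1 → r1=1
MOV r2, #12 → r2=12
MOV r6, #100 → r6=100
SUB r1, r1, #12 → r1=1-12=-11
ADD r1, r1, #20 → r1=(-11)+20=9
LDR r1, [r6] → r1=M[100]=-3
SUB r1, r1, #3 → r1=(-3)-3=-6
ADD r6, r6, #4 → r6=100+4=104
SUB r2, r2, #2 → r2=12-2=10
CMP r2, #0  (cmp 10,0)
BNE body: taken
SUB r1, r1, #12 → r1=(-6)-12=-18
ADD r1, r1, #20 → r1=(-18)+20=2
LDR r1, [r6] → r1=M[104]=-3
SUB r1, r1, #3 → r1=(-3)-3=-6
ADD r6, r6, #4 → r6=104+4=108
SUB r2, r2, #2 → r2=10-2=8
CMP r2, #0  (cmp 8,0)
BNE body: taken
SUB r1, r1, #12 → r1=(-6)-12=-18
ADD r1, r1, #20 → r1=(-18)+20=2
LDR r1, [r6] → r1=M[108]=14
SUB r1, r1, #3 → r1=14-3=11
ADD r6, r6, #4 → r6=108+4=112
SUB r2, r2, #2 → r2=8-2=6
CMP r2, #0  (cmp 6,0)
BNE body: taken
SUB r1, r1, #12 → r1=11-12=-1
ADD r1, r1, #20 → r1=(-1)+20=19
LDR r1, [r6] → r1=M[112]=2
SUB r1, r1, #3 → r1=2-3=-1
ADD r6, r6, #4 → r6=112+4=116
SUB r2, r2, #2 → r2=6-2=4
CMP r2, #0  (cmp 4,0)
BNE body: taken
SUB r1, r1, #12 → r1=(-1)-12=-13
ADD r1, r1, #20 → r1=(-13)+20=7
LDR r1, [r6] → r1=M[116]=19
SUB r1, r1, #3 → r1=19-3=16
ADD r6, r6, #4 → r6=116+4=120
SUB r2, r2, #2 → r2=4-2=2
CMP r2, #0  (cmp 2,0)
BNE body: taken
SUB r1, r1, #12 → r1=16-12=4
ADD r1, r1, #20 → r1=4+20=24
LDR r1, [r6] → r1=M[120]=20
SUB r1, r1, #3 → r1=20-3=17
ADD r6, r6, #4 → r6=120+4=124
SUB r2, r2, #2 → r2=2-2=0
CMP r2, #0  (cmp 0,0)
BNE body: not taken
halt.

17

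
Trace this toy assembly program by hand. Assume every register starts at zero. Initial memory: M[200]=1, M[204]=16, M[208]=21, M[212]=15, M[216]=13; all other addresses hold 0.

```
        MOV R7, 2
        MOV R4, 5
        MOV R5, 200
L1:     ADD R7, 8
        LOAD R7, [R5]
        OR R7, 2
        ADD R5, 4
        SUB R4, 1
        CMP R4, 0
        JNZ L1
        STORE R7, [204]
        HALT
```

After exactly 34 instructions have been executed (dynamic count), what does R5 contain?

216

R7=2
R4=5
R5=200
R7=2+8=10
R7=M[200]=1
R7=1|2=3
R5=200+4=204
R4=5-1=4
CMP R4, 0  (cmp 4,0)
JNZ L1: taken
R7=3+8=11
R7=M[204]=16
R7=16|2=18
R5=204+4=208
R4=4-1=3
CMP R4, 0  (cmp 3,0)
JNZ L1: taken
R7=18+8=26
R7=M[208]=21
R7=21|2=23
R5=208+4=212
R4=3-1=2
CMP R4, 0  (cmp 2,0)
JNZ L1: taken
R7=23+8=31
R7=M[212]=15
R7=15|2=15
R5=212+4=216
R4=2-1=1
CMP R4, 0  (cmp 1,0)
JNZ L1: taken
R7=15+8=23
R7=M[216]=13
R7=13|2=15
After step 34: R5 = 216.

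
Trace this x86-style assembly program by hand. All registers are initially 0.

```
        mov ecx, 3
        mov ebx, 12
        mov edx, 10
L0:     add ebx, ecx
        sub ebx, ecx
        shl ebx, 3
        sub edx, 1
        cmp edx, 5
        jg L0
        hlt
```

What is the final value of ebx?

ecx=3
ebx=12
edx=10
ebx=12+3=15
ebx=15-3=12
ebx=12<<3=96
edx=10-1=9
cmp edx, 5  (cmp 9,5)
jg L0: taken
ebx=96+3=99
ebx=99-3=96
ebx=96<<3=768
edx=9-1=8
cmp edx, 5  (cmp 8,5)
jg L0: taken
ebx=768+3=771
ebx=771-3=768
ebx=768<<3=6144
edx=8-1=7
cmp edx, 5  (cmp 7,5)
jg L0: taken
ebx=6144+3=6147
ebx=6147-3=6144
ebx=6144<<3=49152
edx=7-1=6
cmp edx, 5  (cmp 6,5)
jg L0: taken
ebx=49152+3=49155
ebx=49155-3=49152
ebx=49152<<3=393216
edx=6-1=5
cmp edx, 5  (cmp 5,5)
jg L0: not taken
halt.

393216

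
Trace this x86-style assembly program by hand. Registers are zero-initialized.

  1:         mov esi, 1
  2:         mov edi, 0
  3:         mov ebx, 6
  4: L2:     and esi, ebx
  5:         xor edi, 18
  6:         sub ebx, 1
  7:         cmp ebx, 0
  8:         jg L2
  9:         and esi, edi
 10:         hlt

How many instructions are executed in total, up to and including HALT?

35

mov esi, 1 → esi=1
mov edi, 0 → edi=0
mov ebx, 6 → ebx=6
and esi, ebx → esi=1&6=0
xor edi, 18 → edi=0^18=18
sub ebx, 1 → ebx=6-1=5
cmp ebx, 0  (cmp 5,0)
jg L2: taken
and esi, ebx → esi=0&5=0
xor edi, 18 → edi=18^18=0
sub ebx, 1 → ebx=5-1=4
cmp ebx, 0  (cmp 4,0)
jg L2: taken
and esi, ebx → esi=0&4=0
xor edi, 18 → edi=0^18=18
sub ebx, 1 → ebx=4-1=3
cmp ebx, 0  (cmp 3,0)
jg L2: taken
and esi, ebx → esi=0&3=0
xor edi, 18 → edi=18^18=0
sub ebx, 1 → ebx=3-1=2
cmp ebx, 0  (cmp 2,0)
jg L2: taken
and esi, ebx → esi=0&2=0
xor edi, 18 → edi=0^18=18
sub ebx, 1 → ebx=2-1=1
cmp ebx, 0  (cmp 1,0)
jg L2: taken
and esi, ebx → esi=0&1=0
xor edi, 18 → edi=18^18=0
sub ebx, 1 → ebx=1-1=0
cmp ebx, 0  (cmp 0,0)
jg L2: not taken
and esi, edi → esi=0&0=0
halt.
Total executed instructions: 35.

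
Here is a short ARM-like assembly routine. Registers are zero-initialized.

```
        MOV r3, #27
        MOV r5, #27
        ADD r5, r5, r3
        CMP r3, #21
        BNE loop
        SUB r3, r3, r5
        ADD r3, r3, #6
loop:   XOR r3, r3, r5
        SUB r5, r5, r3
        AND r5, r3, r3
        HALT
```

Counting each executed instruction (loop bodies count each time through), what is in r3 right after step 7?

45

MOV r3, #27 → r3=27
MOV r5, #27 → r5=27
ADD r5, r5, r3 → r5=27+27=54
CMP r3, #21  (cmp 27,21)
BNE loop: taken
XOR r3, r3, r5 → r3=27^54=45
SUB r5, r5, r3 → r5=54-45=9
After step 7: r3 = 45.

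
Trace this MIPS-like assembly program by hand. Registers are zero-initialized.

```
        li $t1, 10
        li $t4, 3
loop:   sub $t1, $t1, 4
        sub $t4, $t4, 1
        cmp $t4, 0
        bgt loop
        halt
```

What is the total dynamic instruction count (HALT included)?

$t1=10
$t4=3
$t1=10-4=6
$t4=3-1=2
cmp $t4, 0  (cmp 2,0)
bgt loop: taken
$t1=6-4=2
$t4=2-1=1
cmp $t4, 0  (cmp 1,0)
bgt loop: taken
$t1=2-4=-2
$t4=1-1=0
cmp $t4, 0  (cmp 0,0)
bgt loop: not taken
halt.
Total executed instructions: 15.

15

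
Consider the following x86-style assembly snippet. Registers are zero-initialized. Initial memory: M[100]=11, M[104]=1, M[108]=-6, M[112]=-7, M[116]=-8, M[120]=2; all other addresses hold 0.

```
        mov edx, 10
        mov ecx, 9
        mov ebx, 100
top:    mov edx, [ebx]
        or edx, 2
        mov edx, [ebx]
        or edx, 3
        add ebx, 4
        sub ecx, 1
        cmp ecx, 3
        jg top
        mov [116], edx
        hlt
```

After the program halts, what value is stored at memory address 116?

edx=10
ecx=9
ebx=100
edx=M[100]=11
edx=11|2=11
edx=M[100]=11
edx=11|3=11
ebx=100+4=104
ecx=9-1=8
cmp ecx, 3  (cmp 8,3)
jg top: taken
edx=M[104]=1
edx=1|2=3
edx=M[104]=1
edx=1|3=3
ebx=104+4=108
ecx=8-1=7
cmp ecx, 3  (cmp 7,3)
jg top: taken
edx=M[108]=-6
edx=(-6)|2=-6
edx=M[108]=-6
edx=(-6)|3=-5
ebx=108+4=112
ecx=7-1=6
cmp ecx, 3  (cmp 6,3)
jg top: taken
edx=M[112]=-7
edx=(-7)|2=-5
edx=M[112]=-7
edx=(-7)|3=-5
ebx=112+4=116
ecx=6-1=5
cmp ecx, 3  (cmp 5,3)
jg top: taken
edx=M[116]=-8
edx=(-8)|2=-6
edx=M[116]=-8
edx=(-8)|3=-5
ebx=116+4=120
ecx=5-1=4
cmp ecx, 3  (cmp 4,3)
jg top: taken
edx=M[120]=2
edx=2|2=2
edx=M[120]=2
edx=2|3=3
ebx=120+4=124
ecx=4-1=3
cmp ecx, 3  (cmp 3,3)
jg top: not taken
mov [116], edx → M[116]=3
halt.

3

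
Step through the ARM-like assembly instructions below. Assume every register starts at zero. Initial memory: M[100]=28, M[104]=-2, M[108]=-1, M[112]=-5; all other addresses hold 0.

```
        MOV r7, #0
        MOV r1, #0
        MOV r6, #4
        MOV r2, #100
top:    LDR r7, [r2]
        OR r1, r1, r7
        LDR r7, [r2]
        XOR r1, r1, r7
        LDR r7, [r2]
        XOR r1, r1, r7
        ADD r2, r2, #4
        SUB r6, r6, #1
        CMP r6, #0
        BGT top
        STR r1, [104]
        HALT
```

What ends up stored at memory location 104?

MOV r7, #0 → r7=0
MOV r1, #0 → r1=0
MOV r6, #4 → r6=4
MOV r2, #100 → r2=100
LDR r7, [r2] → r7=M[100]=28
OR r1, r1, r7 → r1=0|28=28
LDR r7, [r2] → r7=M[100]=28
XOR r1, r1, r7 → r1=28^28=0
LDR r7, [r2] → r7=M[100]=28
XOR r1, r1, r7 → r1=0^28=28
ADD r2, r2, #4 → r2=100+4=104
SUB r6, r6, #1 → r6=4-1=3
CMP r6, #0  (cmp 3,0)
BGT top: taken
LDR r7, [r2] → r7=M[104]=-2
OR r1, r1, r7 → r1=28|(-2)=-2
LDR r7, [r2] → r7=M[104]=-2
XOR r1, r1, r7 → r1=(-2)^(-2)=0
LDR r7, [r2] → r7=M[104]=-2
XOR r1, r1, r7 → r1=0^(-2)=-2
ADD r2, r2, #4 → r2=104+4=108
SUB r6, r6, #1 → r6=3-1=2
CMP r6, #0  (cmp 2,0)
BGT top: taken
LDR r7, [r2] → r7=M[108]=-1
OR r1, r1, r7 → r1=(-2)|(-1)=-1
LDR r7, [r2] → r7=M[108]=-1
XOR r1, r1, r7 → r1=(-1)^(-1)=0
LDR r7, [r2] → r7=M[108]=-1
XOR r1, r1, r7 → r1=0^(-1)=-1
ADD r2, r2, #4 → r2=108+4=112
SUB r6, r6, #1 → r6=2-1=1
CMP r6, #0  (cmp 1,0)
BGT top: taken
LDR r7, [r2] → r7=M[112]=-5
OR r1, r1, r7 → r1=(-1)|(-5)=-1
LDR r7, [r2] → r7=M[112]=-5
XOR r1, r1, r7 → r1=(-1)^(-5)=4
LDR r7, [r2] → r7=M[112]=-5
XOR r1, r1, r7 → r1=4^(-5)=-1
ADD r2, r2, #4 → r2=112+4=116
SUB r6, r6, #1 → r6=1-1=0
CMP r6, #0  (cmp 0,0)
BGT top: not taken
STR r1, [104] → M[104]=-1
halt.

-1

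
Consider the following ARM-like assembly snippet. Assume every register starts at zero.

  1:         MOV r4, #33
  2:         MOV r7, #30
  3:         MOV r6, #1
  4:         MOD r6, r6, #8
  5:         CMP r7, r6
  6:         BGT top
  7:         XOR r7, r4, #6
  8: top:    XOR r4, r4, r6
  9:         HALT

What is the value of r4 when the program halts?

32

r4=33
r7=30
r6=1
r6=1%8=1
CMP r7, r6  (cmp 30,1)
BGT top: taken
r4=33^1=32
halt.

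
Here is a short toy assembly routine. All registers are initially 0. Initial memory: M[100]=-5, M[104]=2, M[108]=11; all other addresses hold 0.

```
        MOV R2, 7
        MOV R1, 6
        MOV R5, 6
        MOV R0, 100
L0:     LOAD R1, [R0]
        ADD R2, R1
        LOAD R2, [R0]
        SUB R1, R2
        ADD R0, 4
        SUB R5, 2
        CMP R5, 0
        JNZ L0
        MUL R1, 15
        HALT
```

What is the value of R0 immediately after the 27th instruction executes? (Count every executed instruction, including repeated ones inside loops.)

112

MOV R2, 7 → R2=7
MOV R1, 6 → R1=6
MOV R5, 6 → R5=6
MOV R0, 100 → R0=100
LOAD R1, [R0] → R1=M[100]=-5
ADD R2, R1 → R2=7+(-5)=2
LOAD R2, [R0] → R2=M[100]=-5
SUB R1, R2 → R1=(-5)-(-5)=0
ADD R0, 4 → R0=100+4=104
SUB R5, 2 → R5=6-2=4
CMP R5, 0  (cmp 4,0)
JNZ L0: taken
LOAD R1, [R0] → R1=M[104]=2
ADD R2, R1 → R2=(-5)+2=-3
LOAD R2, [R0] → R2=M[104]=2
SUB R1, R2 → R1=2-2=0
ADD R0, 4 → R0=104+4=108
SUB R5, 2 → R5=4-2=2
CMP R5, 0  (cmp 2,0)
JNZ L0: taken
LOAD R1, [R0] → R1=M[108]=11
ADD R2, R1 → R2=2+11=13
LOAD R2, [R0] → R2=M[108]=11
SUB R1, R2 → R1=11-11=0
ADD R0, 4 → R0=108+4=112
SUB R5, 2 → R5=2-2=0
CMP R5, 0  (cmp 0,0)
After step 27: R0 = 112.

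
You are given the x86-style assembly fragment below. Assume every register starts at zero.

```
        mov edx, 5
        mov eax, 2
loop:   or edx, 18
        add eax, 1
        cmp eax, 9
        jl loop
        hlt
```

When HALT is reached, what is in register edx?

23

mov edx, 5 → edx=5
mov eax, 2 → eax=2
or edx, 18 → edx=5|18=23
add eax, 1 → eax=2+1=3
cmp eax, 9  (cmp 3,9)
jl loop: taken
or edx, 18 → edx=23|18=23
add eax, 1 → eax=3+1=4
cmp eax, 9  (cmp 4,9)
jl loop: taken
or edx, 18 → edx=23|18=23
add eax, 1 → eax=4+1=5
cmp eax, 9  (cmp 5,9)
jl loop: taken
or edx, 18 → edx=23|18=23
add eax, 1 → eax=5+1=6
cmp eax, 9  (cmp 6,9)
jl loop: taken
or edx, 18 → edx=23|18=23
add eax, 1 → eax=6+1=7
cmp eax, 9  (cmp 7,9)
jl loop: taken
or edx, 18 → edx=23|18=23
add eax, 1 → eax=7+1=8
cmp eax, 9  (cmp 8,9)
jl loop: taken
or edx, 18 → edx=23|18=23
add eax, 1 → eax=8+1=9
cmp eax, 9  (cmp 9,9)
jl loop: not taken
halt.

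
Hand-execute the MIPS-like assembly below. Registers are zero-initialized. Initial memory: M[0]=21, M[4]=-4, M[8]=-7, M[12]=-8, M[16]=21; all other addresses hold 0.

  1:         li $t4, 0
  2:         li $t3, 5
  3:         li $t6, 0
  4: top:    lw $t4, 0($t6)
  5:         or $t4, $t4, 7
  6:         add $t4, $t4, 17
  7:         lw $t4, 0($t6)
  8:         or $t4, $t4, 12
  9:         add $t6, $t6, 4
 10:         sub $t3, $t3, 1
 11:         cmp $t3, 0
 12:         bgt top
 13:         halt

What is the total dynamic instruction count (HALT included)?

li $t4, 0 → $t4=0
li $t3, 5 → $t3=5
li $t6, 0 → $t6=0
lw $t4, 0($t6) → $t4=M[0]=21
or $t4, $t4, 7 → $t4=21|7=23
add $t4, $t4, 17 → $t4=23+17=40
lw $t4, 0($t6) → $t4=M[0]=21
or $t4, $t4, 12 → $t4=21|12=29
add $t6, $t6, 4 → $t6=0+4=4
sub $t3, $t3, 1 → $t3=5-1=4
cmp $t3, 0  (cmp 4,0)
bgt top: taken
lw $t4, 0($t6) → $t4=M[4]=-4
or $t4, $t4, 7 → $t4=(-4)|7=-1
add $t4, $t4, 17 → $t4=(-1)+17=16
lw $t4, 0($t6) → $t4=M[4]=-4
or $t4, $t4, 12 → $t4=(-4)|12=-4
add $t6, $t6, 4 → $t6=4+4=8
sub $t3, $t3, 1 → $t3=4-1=3
cmp $t3, 0  (cmp 3,0)
bgt top: taken
lw $t4, 0($t6) → $t4=M[8]=-7
or $t4, $t4, 7 → $t4=(-7)|7=-1
add $t4, $t4, 17 → $t4=(-1)+17=16
lw $t4, 0($t6) → $t4=M[8]=-7
or $t4, $t4, 12 → $t4=(-7)|12=-3
add $t6, $t6, 4 → $t6=8+4=12
sub $t3, $t3, 1 → $t3=3-1=2
cmp $t3, 0  (cmp 2,0)
bgt top: taken
lw $t4, 0($t6) → $t4=M[12]=-8
or $t4, $t4, 7 → $t4=(-8)|7=-1
add $t4, $t4, 17 → $t4=(-1)+17=16
lw $t4, 0($t6) → $t4=M[12]=-8
or $t4, $t4, 12 → $t4=(-8)|12=-4
add $t6, $t6, 4 → $t6=12+4=16
sub $t3, $t3, 1 → $t3=2-1=1
cmp $t3, 0  (cmp 1,0)
bgt top: taken
lw $t4, 0($t6) → $t4=M[16]=21
or $t4, $t4, 7 → $t4=21|7=23
add $t4, $t4, 17 → $t4=23+17=40
lw $t4, 0($t6) → $t4=M[16]=21
or $t4, $t4, 12 → $t4=21|12=29
add $t6, $t6, 4 → $t6=16+4=20
sub $t3, $t3, 1 → $t3=1-1=0
cmp $t3, 0  (cmp 0,0)
bgt top: not taken
halt.
Total executed instructions: 49.

49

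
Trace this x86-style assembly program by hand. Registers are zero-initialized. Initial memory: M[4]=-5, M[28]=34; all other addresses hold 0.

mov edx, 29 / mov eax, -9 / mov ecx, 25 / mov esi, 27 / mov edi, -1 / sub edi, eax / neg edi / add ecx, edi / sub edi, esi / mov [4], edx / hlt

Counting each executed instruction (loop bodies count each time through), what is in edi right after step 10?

after mov edx, 29: edx=29
after mov eax, -9: eax=-9
after mov ecx, 25: ecx=25
after mov esi, 27: esi=27
after mov edi, -1: edi=-1
after sub edi, eax: edi=(-1)-(-9)=8
after neg edi: edi=-(8)=-8
after add ecx, edi: ecx=25+(-8)=17
after sub edi, esi: edi=(-8)-27=-35
mov [4], edx → M[4]=29
After step 10: edi = -35.

-35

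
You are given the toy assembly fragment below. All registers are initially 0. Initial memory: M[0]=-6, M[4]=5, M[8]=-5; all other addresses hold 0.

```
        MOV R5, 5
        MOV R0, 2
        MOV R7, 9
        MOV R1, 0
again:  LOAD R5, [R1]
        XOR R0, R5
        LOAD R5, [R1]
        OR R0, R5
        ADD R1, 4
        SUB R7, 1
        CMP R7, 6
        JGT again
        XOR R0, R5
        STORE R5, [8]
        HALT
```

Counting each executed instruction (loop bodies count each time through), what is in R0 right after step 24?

after MOV R5, 5: R5=5
after MOV R0, 2: R0=2
after MOV R7, 9: R7=9
after MOV R1, 0: R1=0
after LOAD R5, [R1]: R5=M[0]=-6
after XOR R0, R5: R0=2^(-6)=-8
after LOAD R5, [R1]: R5=M[0]=-6
after OR R0, R5: R0=(-8)|(-6)=-6
after ADD R1, 4: R1=0+4=4
after SUB R7, 1: R7=9-1=8
CMP R7, 6  (cmp 8,6)
JGT again: taken
after LOAD R5, [R1]: R5=M[4]=5
after XOR R0, R5: R0=(-6)^5=-1
after LOAD R5, [R1]: R5=M[4]=5
after OR R0, R5: R0=(-1)|5=-1
after ADD R1, 4: R1=4+4=8
after SUB R7, 1: R7=8-1=7
CMP R7, 6  (cmp 7,6)
JGT again: taken
after LOAD R5, [R1]: R5=M[8]=-5
after XOR R0, R5: R0=(-1)^(-5)=4
after LOAD R5, [R1]: R5=M[8]=-5
after OR R0, R5: R0=4|(-5)=-1
After step 24: R0 = -1.

-1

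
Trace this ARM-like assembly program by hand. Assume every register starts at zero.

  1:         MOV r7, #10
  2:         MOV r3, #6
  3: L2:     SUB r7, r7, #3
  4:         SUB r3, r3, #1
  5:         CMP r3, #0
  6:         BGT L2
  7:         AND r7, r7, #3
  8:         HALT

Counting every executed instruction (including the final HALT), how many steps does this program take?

28

r7=10
r3=6
r7=10-3=7
r3=6-1=5
CMP r3, #0  (cmp 5,0)
BGT L2: taken
r7=7-3=4
r3=5-1=4
CMP r3, #0  (cmp 4,0)
BGT L2: taken
r7=4-3=1
r3=4-1=3
CMP r3, #0  (cmp 3,0)
BGT L2: taken
r7=1-3=-2
r3=3-1=2
CMP r3, #0  (cmp 2,0)
BGT L2: taken
r7=(-2)-3=-5
r3=2-1=1
CMP r3, #0  (cmp 1,0)
BGT L2: taken
r7=(-5)-3=-8
r3=1-1=0
CMP r3, #0  (cmp 0,0)
BGT L2: not taken
r7=(-8)&3=0
halt.
Total executed instructions: 28.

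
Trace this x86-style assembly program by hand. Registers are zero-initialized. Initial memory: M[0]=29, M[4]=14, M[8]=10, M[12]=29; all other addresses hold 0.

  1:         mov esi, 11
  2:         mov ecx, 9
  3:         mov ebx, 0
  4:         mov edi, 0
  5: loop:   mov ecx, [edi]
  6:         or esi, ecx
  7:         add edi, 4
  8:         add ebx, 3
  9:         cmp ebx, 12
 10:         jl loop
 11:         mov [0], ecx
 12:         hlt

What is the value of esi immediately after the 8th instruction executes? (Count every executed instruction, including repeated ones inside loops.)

after mov esi, 11: esi=11
after mov ecx, 9: ecx=9
after mov ebx, 0: ebx=0
after mov edi, 0: edi=0
after mov ecx, [edi]: ecx=M[0]=29
after or esi, ecx: esi=11|29=31
after add edi, 4: edi=0+4=4
after add ebx, 3: ebx=0+3=3
After step 8: esi = 31.

31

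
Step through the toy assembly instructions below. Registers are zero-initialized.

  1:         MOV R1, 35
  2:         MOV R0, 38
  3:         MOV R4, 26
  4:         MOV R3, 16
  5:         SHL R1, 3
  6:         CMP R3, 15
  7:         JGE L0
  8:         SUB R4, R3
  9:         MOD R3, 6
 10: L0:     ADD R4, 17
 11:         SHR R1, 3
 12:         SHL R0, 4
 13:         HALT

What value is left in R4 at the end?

43

MOV R1, 35 → R1=35
MOV R0, 38 → R0=38
MOV R4, 26 → R4=26
MOV R3, 16 → R3=16
SHL R1, 3 → R1=35<<3=280
CMP R3, 15  (cmp 16,15)
JGE L0: taken
ADD R4, 17 → R4=26+17=43
SHR R1, 3 → R1=280>>3=35
SHL R0, 4 → R0=38<<4=608
halt.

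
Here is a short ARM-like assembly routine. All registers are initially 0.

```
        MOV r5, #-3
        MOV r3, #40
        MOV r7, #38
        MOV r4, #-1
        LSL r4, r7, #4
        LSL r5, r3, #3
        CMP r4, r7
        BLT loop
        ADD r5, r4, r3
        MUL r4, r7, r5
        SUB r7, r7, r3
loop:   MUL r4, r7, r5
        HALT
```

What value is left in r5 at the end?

after MOV r5, #-3: r5=-3
after MOV r3, #40: r3=40
after MOV r7, #38: r7=38
after MOV r4, #-1: r4=-1
after LSL r4, r7, #4: r4=38<<4=608
after LSL r5, r3, #3: r5=40<<3=320
CMP r4, r7  (cmp 608,38)
BLT loop: not taken
after ADD r5, r4, r3: r5=608+40=648
after MUL r4, r7, r5: r4=38*648=24624
after SUB r7, r7, r3: r7=38-40=-2
after MUL r4, r7, r5: r4=(-2)*648=-1296
halt.

648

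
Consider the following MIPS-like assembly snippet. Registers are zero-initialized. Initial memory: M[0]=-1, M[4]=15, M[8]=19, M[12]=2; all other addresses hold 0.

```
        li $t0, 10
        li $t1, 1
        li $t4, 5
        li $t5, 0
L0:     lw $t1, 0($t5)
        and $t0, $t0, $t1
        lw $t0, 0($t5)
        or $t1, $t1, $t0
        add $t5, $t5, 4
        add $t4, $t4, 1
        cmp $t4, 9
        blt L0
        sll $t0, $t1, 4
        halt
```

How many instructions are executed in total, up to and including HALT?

$t0=10
$t1=1
$t4=5
$t5=0
$t1=M[0]=-1
$t0=10&(-1)=10
$t0=M[0]=-1
$t1=(-1)|(-1)=-1
$t5=0+4=4
$t4=5+1=6
cmp $t4, 9  (cmp 6,9)
blt L0: taken
$t1=M[4]=15
$t0=(-1)&15=15
$t0=M[4]=15
$t1=15|15=15
$t5=4+4=8
$t4=6+1=7
cmp $t4, 9  (cmp 7,9)
blt L0: taken
$t1=M[8]=19
$t0=15&19=3
$t0=M[8]=19
$t1=19|19=19
$t5=8+4=12
$t4=7+1=8
cmp $t4, 9  (cmp 8,9)
blt L0: taken
$t1=M[12]=2
$t0=19&2=2
$t0=M[12]=2
$t1=2|2=2
$t5=12+4=16
$t4=8+1=9
cmp $t4, 9  (cmp 9,9)
blt L0: not taken
$t0=2<<4=32
halt.
Total executed instructions: 38.

38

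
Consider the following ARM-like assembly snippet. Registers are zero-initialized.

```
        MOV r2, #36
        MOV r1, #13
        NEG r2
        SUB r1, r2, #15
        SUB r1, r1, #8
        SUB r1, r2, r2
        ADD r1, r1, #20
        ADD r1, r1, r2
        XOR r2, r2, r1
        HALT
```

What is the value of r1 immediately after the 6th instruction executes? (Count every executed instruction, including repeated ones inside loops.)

after MOV r2, #36: r2=36
after MOV r1, #13: r1=13
after NEG r2: r2=-(36)=-36
after SUB r1, r2, #15: r1=(-36)-15=-51
after SUB r1, r1, #8: r1=(-51)-8=-59
after SUB r1, r2, r2: r1=(-36)-(-36)=0
After step 6: r1 = 0.

0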